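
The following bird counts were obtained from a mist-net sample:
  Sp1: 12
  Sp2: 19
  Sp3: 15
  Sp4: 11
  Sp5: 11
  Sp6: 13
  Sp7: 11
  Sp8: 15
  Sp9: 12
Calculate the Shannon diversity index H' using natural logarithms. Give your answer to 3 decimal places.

Total N = 12+19+15+11+11+13+11+15+12 = 119, so the proportions are 0.10084, 0.15966, 0.12605, 0.09244, 0.09244, 0.10924, 0.09244, 0.12605, 0.10084 (working shown to 5 dp, full precision carried).
Each pᵢ ln pᵢ term: 0.10084×(-2.29422)=-0.23135, 0.15966×(-1.83468)=-0.29293, 0.12605×(-2.07107)=-0.26106, 0.09244×(-2.38123)=-0.22011, 0.09244×(-2.38123)=-0.22011, 0.10924×(-2.21417)=-0.24188, 0.09244×(-2.38123)=-0.22011, 0.12605×(-2.07107)=-0.26106, 0.10084×(-2.29422)=-0.23135.
Sum = -2.17998, so H' = 2.180.

2.180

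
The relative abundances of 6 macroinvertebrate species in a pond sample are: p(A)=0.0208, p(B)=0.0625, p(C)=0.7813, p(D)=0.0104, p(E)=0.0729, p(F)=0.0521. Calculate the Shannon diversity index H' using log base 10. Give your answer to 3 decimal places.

Each pᵢ log₁₀ pᵢ term (working shown to 5 dp, full precision carried): 0.0208×(-1.68194)=-0.03498, 0.0625×(-1.20412)=-0.07526, 0.7813×(-0.10718)=-0.08374, 0.0104×(-1.98297)=-0.02062, 0.0729×(-1.13727)=-0.08291, 0.0521×(-1.28316)=-0.06685.
Sum = -0.36437, so H' = 0.364.

0.364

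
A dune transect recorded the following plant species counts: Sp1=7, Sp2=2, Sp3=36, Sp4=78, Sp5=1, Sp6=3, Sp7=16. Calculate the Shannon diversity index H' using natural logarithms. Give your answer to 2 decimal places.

1.25

Total N = 7+2+36+78+1+3+16 = 143, so the proportions are 0.049, 0.014, 0.2517, 0.5455, 0.007, 0.021, 0.1119 (working shown to 4 dp, full precision carried).
Each pᵢ ln pᵢ term: 0.049×(-3.0169)=-0.1477, 0.014×(-4.2697)=-0.0597, 0.2517×(-1.3793)=-0.3472, 0.5455×(-0.6061)=-0.3306, 0.007×(-4.9628)=-0.0347, 0.021×(-3.8642)=-0.0811, 0.1119×(-2.1903)=-0.2451.
Sum = -1.2461, so H' = 1.25.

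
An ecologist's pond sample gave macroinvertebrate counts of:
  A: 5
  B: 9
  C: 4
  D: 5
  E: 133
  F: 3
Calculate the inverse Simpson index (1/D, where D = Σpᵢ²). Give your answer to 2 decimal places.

1.42

Total N = 5+9+4+5+133+3 = 159, so the proportions are 0.03145, 0.0566, 0.02516, 0.03145, 0.83648, 0.01887 (working shown to 5 dp, full precision carried).
D = 0.03145² + 0.0566² + 0.02516² + 0.03145² + 0.83648² + 0.01887² = 0.00099 + 0.00320 + 0.00063 + 0.00099 + 0.69970 + 0.00036 = 0.70587.
So 1/D = 1.4167, i.e. 1.42 to 2 decimal places.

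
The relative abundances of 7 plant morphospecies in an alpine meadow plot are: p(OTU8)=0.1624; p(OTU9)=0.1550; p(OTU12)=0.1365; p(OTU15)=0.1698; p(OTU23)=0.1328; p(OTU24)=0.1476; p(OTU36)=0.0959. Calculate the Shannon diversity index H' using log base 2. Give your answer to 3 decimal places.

2.788

Each pᵢ log₂ pᵢ term (working shown to 5 dp, full precision carried): 0.1624×(-2.62238)=-0.42587, 0.155×(-2.68966)=-0.41690, 0.1365×(-2.87303)=-0.39217, 0.1698×(-2.55809)=-0.43436, 0.1328×(-2.91267)=-0.38680, 0.1476×(-2.76024)=-0.40741, 0.0959×(-3.38233)=-0.32437.
Sum = -2.78788, so H' = 2.788.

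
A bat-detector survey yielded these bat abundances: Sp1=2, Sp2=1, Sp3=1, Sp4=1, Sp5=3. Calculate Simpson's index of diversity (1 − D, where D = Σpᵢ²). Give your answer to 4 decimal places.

Total N = 2+1+1+1+3 = 8, so the proportions are 0.25, 0.125, 0.125, 0.125, 0.375 (working shown to 6 dp, full precision carried).
D = 0.25² + 0.125² + 0.125² + 0.125² + 0.375² = 0.062500 + 0.015625 + 0.015625 + 0.015625 + 0.140625 = 0.250000.
So 1 − D = 0.750000, i.e. 0.7500 to 4 decimal places.

0.7500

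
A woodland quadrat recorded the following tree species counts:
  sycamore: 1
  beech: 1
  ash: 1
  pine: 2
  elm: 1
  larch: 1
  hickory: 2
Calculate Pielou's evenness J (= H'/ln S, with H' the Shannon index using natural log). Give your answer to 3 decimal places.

0.971

Total N = 1+1+1+2+1+1+2 = 9, so the proportions are 0.11111, 0.11111, 0.11111, 0.22222, 0.11111, 0.11111, 0.22222 (working shown to 5 dp, full precision carried).
H' = −Σ pᵢ ln pᵢ = −((-0.24414) + (-0.24414) + (-0.24414) + (-0.33424) + (-0.24414) + (-0.24414) + (-0.33424)) = 1.88916.
With S = 7 species, ln S = 1.94591, so J = 1.88916/1.94591 = 0.97084, i.e. 0.971 to 3 decimal places.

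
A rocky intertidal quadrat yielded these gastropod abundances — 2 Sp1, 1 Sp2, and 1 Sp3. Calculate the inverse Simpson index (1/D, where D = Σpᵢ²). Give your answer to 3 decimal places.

Total N = 2+1+1 = 4, so the proportions are 0.5, 0.25, 0.25 (working shown to 6 dp, full precision carried).
D = 0.5² + 0.25² + 0.25² = 0.250000 + 0.062500 + 0.062500 = 0.375000.
So 1/D = 2.66667, i.e. 2.667 to 3 decimal places.

2.667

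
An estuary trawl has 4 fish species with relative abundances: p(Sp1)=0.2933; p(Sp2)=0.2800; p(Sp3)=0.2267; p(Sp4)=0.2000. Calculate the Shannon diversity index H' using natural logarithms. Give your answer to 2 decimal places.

1.37

Each pᵢ ln pᵢ term (working shown to 4 dp, full precision carried): 0.2933×(-1.2266)=-0.3597, 0.28×(-1.2730)=-0.3564, 0.2267×(-1.4841)=-0.3365, 0.2×(-1.6094)=-0.3219.
Sum = -1.3745, so H' = 1.37.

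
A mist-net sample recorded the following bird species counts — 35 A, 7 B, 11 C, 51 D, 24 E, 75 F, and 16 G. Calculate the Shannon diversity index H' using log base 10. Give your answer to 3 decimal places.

0.735

Total N = 35+7+11+51+24+75+16 = 219, so the proportions are 0.15982, 0.03196, 0.05023, 0.23288, 0.10959, 0.34247, 0.07306 (working shown to 5 dp, full precision carried).
Each pᵢ log₁₀ pᵢ term: 0.15982×(-0.79638)=-0.12727, 0.03196×(-1.49535)=-0.04780, 0.05023×(-1.29905)=-0.06525, 0.23288×(-0.63287)=-0.14738, 0.10959×(-0.96023)=-0.10523, 0.34247×(-0.46538)=-0.15938, 0.07306×(-1.13632)=-0.08302.
Sum = -0.73533, so H' = 0.735.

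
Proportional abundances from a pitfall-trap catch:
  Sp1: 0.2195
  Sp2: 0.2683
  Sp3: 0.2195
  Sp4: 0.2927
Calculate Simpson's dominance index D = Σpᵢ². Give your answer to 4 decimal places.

0.2540

D = 0.2195² + 0.2683² + 0.2195² + 0.2927² = 0.048180 + 0.071985 + 0.048180 + 0.085673 = 0.254019 (working shown to 6 dp, full precision carried).
To 4 decimal places, D = 0.2540.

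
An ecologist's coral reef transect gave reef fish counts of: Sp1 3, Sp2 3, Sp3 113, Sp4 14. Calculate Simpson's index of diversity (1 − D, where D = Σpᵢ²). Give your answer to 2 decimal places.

0.27

Total N = 3+3+113+14 = 133, so the proportions are 0.0226, 0.0226, 0.8496, 0.1053 (working shown to 4 dp, full precision carried).
D = 0.0226² + 0.0226² + 0.8496² + 0.1053² = 0.0005 + 0.0005 + 0.7219 + 0.0111 = 0.7340.
So 1 − D = 0.2660, i.e. 0.27 to 2 decimal places.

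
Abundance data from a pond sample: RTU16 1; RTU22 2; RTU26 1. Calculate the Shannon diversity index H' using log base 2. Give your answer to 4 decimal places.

1.5000

Total N = 1+2+1 = 4, so the proportions are 0.25, 0.5, 0.25 (working shown to 6 dp, full precision carried).
Each pᵢ log₂ pᵢ term: 0.25×(-2.000000)=-0.500000, 0.5×(-1.000000)=-0.500000, 0.25×(-2.000000)=-0.500000.
Sum = -1.500000, so H' = 1.5000.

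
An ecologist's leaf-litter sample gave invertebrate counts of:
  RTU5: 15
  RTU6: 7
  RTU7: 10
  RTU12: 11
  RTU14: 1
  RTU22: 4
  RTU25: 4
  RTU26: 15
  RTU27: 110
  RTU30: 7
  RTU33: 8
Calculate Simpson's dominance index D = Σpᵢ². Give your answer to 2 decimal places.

0.35

Total N = 15+7+10+11+1+4+4+15+110+7+8 = 192, so the proportions are 0.0781, 0.0365, 0.0521, 0.0573, 0.0052, 0.0208, 0.0208, 0.0781, 0.5729, 0.0365, 0.0417 (working shown to 4 dp, full precision carried).
D = 0.0781² + 0.0365² + 0.0521² + 0.0573² + 0.0052² + 0.0208² + 0.0208² + 0.0781² + 0.5729² + 0.0365² + 0.0417² = 0.0061 + 0.0013 + 0.0027 + 0.0033 + 0.0000 + 0.0004 + 0.0004 + 0.0061 + 0.3282 + 0.0013 + 0.0017 = 0.3517.
To 2 decimal places, D = 0.35.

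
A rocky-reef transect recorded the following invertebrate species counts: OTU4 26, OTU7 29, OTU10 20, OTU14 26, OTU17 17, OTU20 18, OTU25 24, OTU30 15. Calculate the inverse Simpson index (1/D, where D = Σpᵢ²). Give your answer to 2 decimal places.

Total N = 26+29+20+26+17+18+24+15 = 175, so the proportions are 0.148571, 0.165714, 0.114286, 0.148571, 0.097143, 0.102857, 0.137143, 0.085714 (working shown to 6 dp, full precision carried).
D = 0.148571² + 0.165714² + 0.114286² + 0.148571² + 0.097143² + 0.102857² + 0.137143² + 0.085714² = 0.022073 + 0.027461 + 0.013061 + 0.022073 + 0.009437 + 0.010580 + 0.018808 + 0.007347 = 0.130841.
So 1/D = 7.6429, i.e. 7.64 to 2 decimal places.

7.64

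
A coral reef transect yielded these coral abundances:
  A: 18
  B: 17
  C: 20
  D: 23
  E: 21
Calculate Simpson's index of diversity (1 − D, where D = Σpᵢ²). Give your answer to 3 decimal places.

Total N = 18+17+20+23+21 = 99, so the proportions are 0.18182, 0.17172, 0.20202, 0.23232, 0.21212 (working shown to 5 dp, full precision carried).
D = 0.18182² + 0.17172² + 0.20202² + 0.23232² + 0.21212² = 0.03306 + 0.02949 + 0.04081 + 0.05397 + 0.04500 = 0.20233.
So 1 − D = 0.79767, i.e. 0.798 to 3 decimal places.

0.798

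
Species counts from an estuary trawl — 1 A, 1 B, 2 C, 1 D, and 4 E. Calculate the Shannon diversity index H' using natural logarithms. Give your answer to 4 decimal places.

1.4271

Total N = 1+1+2+1+4 = 9, so the proportions are 0.111111, 0.111111, 0.222222, 0.111111, 0.444444 (working shown to 6 dp, full precision carried).
Each pᵢ ln pᵢ term: 0.111111×(-2.197225)=-0.244136, 0.111111×(-2.197225)=-0.244136, 0.222222×(-1.504077)=-0.334239, 0.111111×(-2.197225)=-0.244136, 0.444444×(-0.810930)=-0.360413.
Sum = -1.427061, so H' = 1.4271.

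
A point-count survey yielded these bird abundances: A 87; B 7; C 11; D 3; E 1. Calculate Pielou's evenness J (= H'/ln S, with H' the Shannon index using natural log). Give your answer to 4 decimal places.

Total N = 87+7+11+3+1 = 109, so the proportions are 0.798165, 0.06422, 0.100917, 0.027523, 0.009174 (working shown to 6 dp, full precision carried).
H' = −Σ pᵢ ln pᵢ = −((-0.179938) + (-0.176313) + (-0.231449) + (-0.098883) + (-0.043040)) = 0.729623.
With S = 5 species, ln S = 1.609438, so J = 0.729623/1.609438 = 0.453340, i.e. 0.4533 to 4 decimal places.

0.4533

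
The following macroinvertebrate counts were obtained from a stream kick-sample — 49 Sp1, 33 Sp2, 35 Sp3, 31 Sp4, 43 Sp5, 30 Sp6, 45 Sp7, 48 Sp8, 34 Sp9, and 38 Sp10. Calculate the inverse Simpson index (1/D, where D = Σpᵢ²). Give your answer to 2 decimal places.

9.70

Total N = 49+33+35+31+43+30+45+48+34+38 = 386, so the proportions are 0.126943, 0.085492, 0.090674, 0.080311, 0.111399, 0.07772, 0.11658, 0.124352, 0.088083, 0.098446 (working shown to 6 dp, full precision carried).
D = 0.126943² + 0.085492² + 0.090674² + 0.080311² + 0.111399² + 0.07772² + 0.11658² + 0.124352² + 0.088083² + 0.098446² = 0.016115 + 0.007309 + 0.008222 + 0.006450 + 0.012410 + 0.006040 + 0.013591 + 0.015464 + 0.007759 + 0.009692 = 0.103050.
So 1/D = 9.7041, i.e. 9.70 to 2 decimal places.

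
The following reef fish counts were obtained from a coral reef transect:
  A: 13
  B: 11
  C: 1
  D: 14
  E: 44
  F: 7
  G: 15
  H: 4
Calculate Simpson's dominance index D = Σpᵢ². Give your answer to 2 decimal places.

0.23

Total N = 13+11+1+14+44+7+15+4 = 109, so the proportions are 0.1193, 0.1009, 0.0092, 0.1284, 0.4037, 0.0642, 0.1376, 0.0367 (working shown to 4 dp, full precision carried).
D = 0.1193² + 0.1009² + 0.0092² + 0.1284² + 0.4037² + 0.0642² + 0.1376² + 0.0367² = 0.0142 + 0.0102 + 0.0001 + 0.0165 + 0.1629 + 0.0041 + 0.0189 + 0.0013 = 0.2283.
To 2 decimal places, D = 0.23.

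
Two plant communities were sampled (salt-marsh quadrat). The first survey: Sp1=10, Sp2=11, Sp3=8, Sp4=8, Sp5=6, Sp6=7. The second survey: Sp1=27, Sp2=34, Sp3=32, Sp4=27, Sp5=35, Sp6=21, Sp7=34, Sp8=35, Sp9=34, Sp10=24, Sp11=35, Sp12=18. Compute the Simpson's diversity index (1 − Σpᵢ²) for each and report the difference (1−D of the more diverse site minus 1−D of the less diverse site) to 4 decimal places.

The first survey: N=50, proportions 0.2, 0.22, 0.16, 0.16, 0.12, 0.14, giving 1−D = 0.826400 (working shown to 6 dp, full precision carried).
The second survey: N=356, proportions 0.075843, 0.095506, 0.089888, 0.075843, 0.098315, 0.058989, 0.095506, 0.098315, 0.095506, 0.067416, 0.098315, 0.050562, giving 1−D = 0.913474.
Difference = |0.826400 − 0.913474| = 0.087074, i.e. 0.0871 to 4 decimal places.

0.0871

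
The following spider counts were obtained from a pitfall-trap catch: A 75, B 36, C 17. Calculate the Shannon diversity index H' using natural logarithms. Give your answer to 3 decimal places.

0.938

Total N = 75+36+17 = 128, so the proportions are 0.58594, 0.28125, 0.13281 (working shown to 5 dp, full precision carried).
Each pᵢ ln pᵢ term: 0.58594×(-0.53454)=-0.31321, 0.28125×(-1.26851)=-0.35677, 0.13281×(-2.01882)=-0.26812.
Sum = -0.93810, so H' = 0.938.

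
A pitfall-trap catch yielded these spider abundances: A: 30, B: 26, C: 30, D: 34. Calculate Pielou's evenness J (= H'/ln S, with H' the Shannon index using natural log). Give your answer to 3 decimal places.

Total N = 30+26+30+34 = 120, so the proportions are 0.25, 0.21667, 0.25, 0.28333 (working shown to 5 dp, full precision carried).
H' = −Σ pᵢ ln pᵢ = −((-0.34657) + (-0.33137) + (-0.34657) + (-0.35732)) = 1.38184.
With S = 4 species, ln S = 1.38629, so J = 1.38184/1.38629 = 0.99678, i.e. 0.997 to 3 decimal places.

0.997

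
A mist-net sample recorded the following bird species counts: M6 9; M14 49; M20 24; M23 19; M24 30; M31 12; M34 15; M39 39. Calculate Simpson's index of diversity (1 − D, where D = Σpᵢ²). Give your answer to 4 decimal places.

0.8400

Total N = 9+49+24+19+30+12+15+39 = 197, so the proportions are 0.045685, 0.248731, 0.121827, 0.096447, 0.152284, 0.060914, 0.076142, 0.19797 (working shown to 6 dp, full precision carried).
D = 0.045685² + 0.248731² + 0.121827² + 0.096447² + 0.152284² + 0.060914² + 0.076142² + 0.19797² = 0.002087 + 0.061867 + 0.014842 + 0.009302 + 0.023190 + 0.003710 + 0.005798 + 0.039192 = 0.159989.
So 1 − D = 0.840011, i.e. 0.8400 to 4 decimal places.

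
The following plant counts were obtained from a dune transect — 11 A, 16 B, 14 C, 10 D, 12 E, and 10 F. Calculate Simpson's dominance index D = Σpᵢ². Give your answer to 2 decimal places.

Total N = 11+16+14+10+12+10 = 73, so the proportions are 0.1507, 0.2192, 0.1918, 0.137, 0.1644, 0.137 (working shown to 4 dp, full precision carried).
D = 0.1507² + 0.2192² + 0.1918² + 0.137² + 0.1644² + 0.137² = 0.0227 + 0.0480 + 0.0368 + 0.0188 + 0.0270 + 0.0188 = 0.1721.
To 2 decimal places, D = 0.17.

0.17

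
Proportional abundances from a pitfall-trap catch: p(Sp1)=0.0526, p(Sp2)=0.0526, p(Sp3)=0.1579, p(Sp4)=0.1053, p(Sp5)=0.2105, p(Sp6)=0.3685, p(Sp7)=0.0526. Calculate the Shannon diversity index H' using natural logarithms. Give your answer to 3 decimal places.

1.689

Each pᵢ ln pᵢ term (working shown to 5 dp, full precision carried): 0.0526×(-2.94504)=-0.15491, 0.0526×(-2.94504)=-0.15491, 0.1579×(-1.84579)=-0.29145, 0.1053×(-2.25094)=-0.23702, 0.2105×(-1.55827)=-0.32802, 0.3685×(-0.99831)=-0.36788, 0.0526×(-2.94504)=-0.15491.
Sum = -1.68910, so H' = 1.689.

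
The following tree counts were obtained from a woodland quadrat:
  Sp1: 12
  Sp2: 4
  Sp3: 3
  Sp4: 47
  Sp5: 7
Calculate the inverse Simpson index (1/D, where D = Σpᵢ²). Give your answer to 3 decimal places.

Total N = 12+4+3+47+7 = 73, so the proportions are 0.164384, 0.054795, 0.041096, 0.643836, 0.09589 (working shown to 6 dp, full precision carried).
D = 0.164384² + 0.054795² + 0.041096² + 0.643836² + 0.09589² = 0.027022 + 0.003002 + 0.001689 + 0.414524 + 0.009195 = 0.455433.
So 1/D = 2.19571, i.e. 2.196 to 3 decimal places.

2.196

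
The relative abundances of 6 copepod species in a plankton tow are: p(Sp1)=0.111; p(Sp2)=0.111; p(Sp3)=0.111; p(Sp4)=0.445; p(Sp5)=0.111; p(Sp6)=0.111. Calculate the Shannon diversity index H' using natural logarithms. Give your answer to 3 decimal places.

1.580

Each pᵢ ln pᵢ term (working shown to 5 dp, full precision carried): 0.111×(-2.19823)=-0.24400, 0.111×(-2.19823)=-0.24400, 0.111×(-2.19823)=-0.24400, 0.445×(-0.80968)=-0.36031, 0.111×(-2.19823)=-0.24400, 0.111×(-2.19823)=-0.24400.
Sum = -1.58032, so H' = 1.580.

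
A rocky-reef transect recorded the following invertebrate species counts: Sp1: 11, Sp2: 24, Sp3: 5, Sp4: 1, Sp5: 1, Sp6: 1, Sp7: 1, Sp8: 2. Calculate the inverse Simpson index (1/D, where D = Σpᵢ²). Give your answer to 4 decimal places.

Total N = 11+24+5+1+1+1+1+2 = 46, so the proportions are 0.2391304, 0.5217391, 0.1086957, 0.0217391, 0.0217391, 0.0217391, 0.0217391, 0.0434783 (working shown to 7 dp, full precision carried).
D = 0.2391304² + 0.5217391² + 0.1086957² + 0.0217391² + 0.0217391² + 0.0217391² + 0.0217391² + 0.0434783² = 0.0571834 + 0.2722117 + 0.0118147 + 0.0004726 + 0.0004726 + 0.0004726 + 0.0004726 + 0.0018904 = 0.3449905.
So 1/D = 2.898630, i.e. 2.8986 to 4 decimal places.

2.8986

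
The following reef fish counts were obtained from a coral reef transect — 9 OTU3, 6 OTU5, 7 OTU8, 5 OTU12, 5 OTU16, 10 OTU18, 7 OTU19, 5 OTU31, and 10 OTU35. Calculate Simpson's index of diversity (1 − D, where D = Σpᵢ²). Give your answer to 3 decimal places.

Total N = 9+6+7+5+5+10+7+5+10 = 64, so the proportions are 0.14062, 0.09375, 0.10938, 0.07812, 0.07812, 0.15625, 0.10938, 0.07812, 0.15625 (working shown to 5 dp, full precision carried).
D = 0.14062² + 0.09375² + 0.10938² + 0.07812² + 0.07812² + 0.15625² + 0.10938² + 0.07812² + 0.15625² = 0.01978 + 0.00879 + 0.01196 + 0.00610 + 0.00610 + 0.02441 + 0.01196 + 0.00610 + 0.02441 = 0.11963.
So 1 − D = 0.88037, i.e. 0.880 to 3 decimal places.

0.880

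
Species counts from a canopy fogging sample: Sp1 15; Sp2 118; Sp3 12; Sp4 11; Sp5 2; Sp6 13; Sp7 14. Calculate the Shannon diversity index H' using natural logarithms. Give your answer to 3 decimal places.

Total N = 15+118+12+11+2+13+14 = 185, so the proportions are 0.08108, 0.63784, 0.06486, 0.05946, 0.01081, 0.07027, 0.07568 (working shown to 5 dp, full precision carried).
Each pᵢ ln pᵢ term: 0.08108×(-2.51231)=-0.20370, 0.63784×(-0.44967)=-0.28682, 0.06486×(-2.73545)=-0.17743, 0.05946×(-2.82246)=-0.16782, 0.01081×(-4.52721)=-0.04894, 0.07027×(-2.65541)=-0.18660, 0.07568×(-2.58130)=-0.19534.
Sum = -1.26665, so H' = 1.267.

1.267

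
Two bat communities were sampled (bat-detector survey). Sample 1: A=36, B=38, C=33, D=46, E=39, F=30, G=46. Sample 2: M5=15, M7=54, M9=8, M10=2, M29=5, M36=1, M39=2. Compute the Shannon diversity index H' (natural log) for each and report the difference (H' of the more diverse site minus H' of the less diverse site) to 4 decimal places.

Sample 1: N=268, proportions 0.134328, 0.141791, 0.123134, 0.171642, 0.145522, 0.11194, 0.171642, giving H' = 1.935130 (working shown to 6 dp, full precision carried).
Sample 2: N=87, proportions 0.172414, 0.62069, 0.091954, 0.022989, 0.057471, 0.011494, 0.022989, giving H' = 1.207503.
Difference = |1.935130 − 1.207503| = 0.727627, i.e. 0.7276 to 4 decimal places.

0.7276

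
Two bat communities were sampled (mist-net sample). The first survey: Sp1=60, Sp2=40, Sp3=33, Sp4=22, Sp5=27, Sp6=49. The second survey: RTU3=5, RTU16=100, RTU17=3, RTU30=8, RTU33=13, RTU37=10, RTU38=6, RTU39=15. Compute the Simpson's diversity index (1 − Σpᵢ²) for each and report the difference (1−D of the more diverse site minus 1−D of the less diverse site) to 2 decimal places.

The first survey: N=231, proportions 0.2597, 0.1732, 0.1429, 0.0952, 0.1169, 0.2121, giving 1−D = 0.8144 (working shown to 4 dp, full precision carried).
The second survey: N=160, proportions 0.0312, 0.625, 0.0187, 0.05, 0.0813, 0.0625, 0.0375, 0.0938, giving 1−D = 0.5848.
Difference = |0.8144 − 0.5848| = 0.2296, i.e. 0.23 to 2 decimal places.

0.23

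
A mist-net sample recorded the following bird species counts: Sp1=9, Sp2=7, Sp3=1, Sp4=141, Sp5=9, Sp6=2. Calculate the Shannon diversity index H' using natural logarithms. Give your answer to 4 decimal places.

Total N = 9+7+1+141+9+2 = 169, so the proportions are 0.053254, 0.04142, 0.005917, 0.83432, 0.053254, 0.011834 (working shown to 6 dp, full precision carried).
Each pᵢ ln pᵢ term: 0.053254×(-2.932674)=-0.156178, 0.04142×(-3.183989)=-0.131881, 0.005917×(-5.129899)=-0.030354, 0.83432×(-0.181139)=-0.151128, 0.053254×(-2.932674)=-0.156178, 0.011834×(-4.436752)=-0.052506.
Sum = -0.678225, so H' = 0.6782.

0.6782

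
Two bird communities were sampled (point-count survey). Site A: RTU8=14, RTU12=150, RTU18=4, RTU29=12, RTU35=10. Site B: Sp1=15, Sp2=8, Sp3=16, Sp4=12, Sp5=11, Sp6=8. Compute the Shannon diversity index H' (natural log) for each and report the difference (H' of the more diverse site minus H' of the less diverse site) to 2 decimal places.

0.97

Site A: N=190, proportions 0.0737, 0.7895, 0.0211, 0.0632, 0.0526, giving H' = 0.7895 (working shown to 4 dp, full precision carried).
Site B: N=70, proportions 0.2143, 0.1143, 0.2286, 0.1714, 0.1571, 0.1143, giving H' = 1.7564.
Difference = |0.7895 − 1.7564| = 0.9669, i.e. 0.97 to 2 decimal places.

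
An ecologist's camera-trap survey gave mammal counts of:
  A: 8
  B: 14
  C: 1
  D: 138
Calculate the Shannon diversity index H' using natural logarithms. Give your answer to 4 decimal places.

0.5252

Total N = 8+14+1+138 = 161, so the proportions are 0.049689, 0.086957, 0.006211, 0.857143 (working shown to 6 dp, full precision carried).
Each pᵢ ln pᵢ term: 0.049689×(-3.001963)=-0.149166, 0.086957×(-2.442347)=-0.212378, 0.006211×(-5.081404)=-0.031562, 0.857143×(-0.154151)=-0.132129.
Sum = -0.525235, so H' = 0.5252.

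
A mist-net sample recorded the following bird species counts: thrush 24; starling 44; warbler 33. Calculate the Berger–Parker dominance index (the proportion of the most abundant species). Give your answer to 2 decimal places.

0.44

Total N = 24+44+33 = 101, so the proportions are 0.2376, 0.4356, 0.3267 (working shown to 4 dp, full precision carried).
The largest proportion is 0.4356, i.e. d = 0.44 to 2 decimal places.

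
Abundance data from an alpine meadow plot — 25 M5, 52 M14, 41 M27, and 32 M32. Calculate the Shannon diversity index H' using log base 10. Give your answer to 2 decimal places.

Total N = 25+52+41+32 = 150, so the proportions are 0.1667, 0.3467, 0.2733, 0.2133 (working shown to 4 dp, full precision carried).
Each pᵢ log₁₀ pᵢ term: 0.1667×(-0.7782)=-0.1297, 0.3467×(-0.4601)=-0.1595, 0.2733×(-0.5633)=-0.1540, 0.2133×(-0.6709)=-0.1431.
Sum = -0.5863, so H' = 0.59.

0.59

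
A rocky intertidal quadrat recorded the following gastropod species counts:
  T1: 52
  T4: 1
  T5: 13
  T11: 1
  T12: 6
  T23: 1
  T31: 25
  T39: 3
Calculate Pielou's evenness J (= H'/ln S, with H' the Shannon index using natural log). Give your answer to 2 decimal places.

0.65

Total N = 52+1+13+1+6+1+25+3 = 102, so the proportions are 0.5098, 0.0098, 0.1275, 0.0098, 0.0588, 0.0098, 0.2451, 0.0294 (working shown to 4 dp, full precision carried).
H' = −Σ pᵢ ln pᵢ = −((-0.3435) + (-0.0453) + (-0.2626) + (-0.0453) + (-0.1667) + (-0.0453) + (-0.3446) + (-0.1037)) = 1.3571.
With S = 8 species, ln S = 2.0794, so J = 1.3571/2.0794 = 0.6526, i.e. 0.65 to 2 decimal places.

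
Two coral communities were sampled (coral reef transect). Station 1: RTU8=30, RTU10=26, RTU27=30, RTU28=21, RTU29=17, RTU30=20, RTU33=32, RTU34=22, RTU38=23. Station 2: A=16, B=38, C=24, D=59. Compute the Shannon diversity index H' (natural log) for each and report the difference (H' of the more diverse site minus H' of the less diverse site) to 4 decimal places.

Station 1: N=221, proportions 0.135747, 0.117647, 0.135747, 0.095023, 0.076923, 0.090498, 0.144796, 0.099548, 0.104072, giving H' = 2.177260 (working shown to 6 dp, full precision carried).
Station 2: N=137, proportions 0.116788, 0.277372, 0.175182, 0.430657, giving H' = 1.274450.
Difference = |2.177260 − 1.274450| = 0.902810, i.e. 0.9028 to 4 decimal places.

0.9028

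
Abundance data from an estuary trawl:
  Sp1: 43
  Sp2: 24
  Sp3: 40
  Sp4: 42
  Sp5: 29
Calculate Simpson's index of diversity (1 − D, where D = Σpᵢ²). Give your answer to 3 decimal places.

Total N = 43+24+40+42+29 = 178, so the proportions are 0.24157, 0.13483, 0.22472, 0.23596, 0.16292 (working shown to 5 dp, full precision carried).
D = 0.24157² + 0.13483² + 0.22472² + 0.23596² + 0.16292² = 0.05836 + 0.01818 + 0.05050 + 0.05567 + 0.02654 = 0.20925.
So 1 − D = 0.79075, i.e. 0.791 to 3 decimal places.

0.791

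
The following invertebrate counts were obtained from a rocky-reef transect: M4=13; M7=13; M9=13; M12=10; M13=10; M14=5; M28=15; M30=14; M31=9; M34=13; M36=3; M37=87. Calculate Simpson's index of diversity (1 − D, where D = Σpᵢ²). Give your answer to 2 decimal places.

Total N = 13+13+13+10+10+5+15+14+9+13+3+87 = 205, so the proportions are 0.0634, 0.0634, 0.0634, 0.0488, 0.0488, 0.0244, 0.0732, 0.0683, 0.0439, 0.0634, 0.0146, 0.4244 (working shown to 4 dp, full precision carried).
D = 0.0634² + 0.0634² + 0.0634² + 0.0488² + 0.0488² + 0.0244² + 0.0732² + 0.0683² + 0.0439² + 0.0634² + 0.0146² + 0.4244² = 0.0040 + 0.0040 + 0.0040 + 0.0024 + 0.0024 + 0.0006 + 0.0054 + 0.0047 + 0.0019 + 0.0040 + 0.0002 + 0.1801 = 0.2137.
So 1 − D = 0.7863, i.e. 0.79 to 2 decimal places.

0.79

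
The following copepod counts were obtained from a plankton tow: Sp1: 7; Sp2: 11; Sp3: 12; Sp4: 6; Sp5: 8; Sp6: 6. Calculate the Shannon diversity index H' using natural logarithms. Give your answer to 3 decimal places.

Total N = 7+11+12+6+8+6 = 50, so the proportions are 0.14, 0.22, 0.24, 0.12, 0.16, 0.12 (working shown to 5 dp, full precision carried).
Each pᵢ ln pᵢ term: 0.14×(-1.96611)=-0.27526, 0.22×(-1.51413)=-0.33311, 0.24×(-1.42712)=-0.34251, 0.12×(-2.12026)=-0.25443, 0.16×(-1.83258)=-0.29321, 0.12×(-2.12026)=-0.25443.
Sum = -1.75295, so H' = 1.753.

1.753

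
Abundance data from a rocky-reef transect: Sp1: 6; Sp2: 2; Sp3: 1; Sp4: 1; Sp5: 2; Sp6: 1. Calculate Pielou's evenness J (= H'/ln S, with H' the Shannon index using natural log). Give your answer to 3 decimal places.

0.851

Total N = 6+2+1+1+2+1 = 13, so the proportions are 0.46154, 0.15385, 0.07692, 0.07692, 0.15385, 0.07692 (working shown to 5 dp, full precision carried).
H' = −Σ pᵢ ln pᵢ = −((-0.35686) + (-0.28797) + (-0.19730) + (-0.19730) + (-0.28797) + (-0.19730)) = 1.52471.
With S = 6 species, ln S = 1.79176, so J = 1.52471/1.79176 = 0.85096, i.e. 0.851 to 3 decimal places.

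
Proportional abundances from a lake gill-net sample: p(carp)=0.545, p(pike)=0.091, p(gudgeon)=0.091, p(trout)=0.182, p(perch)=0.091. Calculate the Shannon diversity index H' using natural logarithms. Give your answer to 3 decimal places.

Each pᵢ ln pᵢ term (working shown to 5 dp, full precision carried): 0.545×(-0.60697)=-0.33080, 0.091×(-2.39690)=-0.21812, 0.091×(-2.39690)=-0.21812, 0.182×(-1.70375)=-0.31008, 0.091×(-2.39690)=-0.21812.
Sum = -1.29523, so H' = 1.295.

1.295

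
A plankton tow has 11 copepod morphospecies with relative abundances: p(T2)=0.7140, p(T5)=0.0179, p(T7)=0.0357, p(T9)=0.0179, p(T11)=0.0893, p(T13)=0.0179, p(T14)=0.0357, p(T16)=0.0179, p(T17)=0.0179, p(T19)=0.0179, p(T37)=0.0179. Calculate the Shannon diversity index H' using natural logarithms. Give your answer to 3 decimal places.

Each pᵢ ln pᵢ term (working shown to 5 dp, full precision carried): 0.714×(-0.33687)=-0.24053, 0.0179×(-4.02295)=-0.07201, 0.0357×(-3.33260)=-0.11897, 0.0179×(-4.02295)=-0.07201, 0.0893×(-2.41575)=-0.21573, 0.0179×(-4.02295)=-0.07201, 0.0357×(-3.33260)=-0.11897, 0.0179×(-4.02295)=-0.07201, 0.0179×(-4.02295)=-0.07201, 0.0179×(-4.02295)=-0.07201, 0.0179×(-4.02295)=-0.07201.
Sum = -1.19828, so H' = 1.198.

1.198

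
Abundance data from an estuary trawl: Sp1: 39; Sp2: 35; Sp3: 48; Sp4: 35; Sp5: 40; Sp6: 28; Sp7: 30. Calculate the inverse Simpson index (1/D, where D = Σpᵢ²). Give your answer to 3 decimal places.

Total N = 39+35+48+35+40+28+30 = 255, so the proportions are 0.1529412, 0.1372549, 0.1882353, 0.1372549, 0.1568627, 0.1098039, 0.1176471 (working shown to 7 dp, full precision carried).
D = 0.1529412² + 0.1372549² + 0.1882353² + 0.1372549² + 0.1568627² + 0.1098039² + 0.1176471² = 0.0233910 + 0.0188389 + 0.0354325 + 0.0188389 + 0.0246059 + 0.0120569 + 0.0138408 = 0.1470050.
So 1/D = 6.80249, i.e. 6.802 to 3 decimal places.

6.802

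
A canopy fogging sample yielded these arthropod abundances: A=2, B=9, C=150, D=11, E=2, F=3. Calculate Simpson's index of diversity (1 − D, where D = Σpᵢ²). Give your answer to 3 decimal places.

0.275

Total N = 2+9+150+11+2+3 = 177, so the proportions are 0.0113, 0.05085, 0.84746, 0.06215, 0.0113, 0.01695 (working shown to 5 dp, full precision carried).
D = 0.0113² + 0.05085² + 0.84746² + 0.06215² + 0.0113² + 0.01695² = 0.00013 + 0.00259 + 0.71818 + 0.00386 + 0.00013 + 0.00029 = 0.72517.
So 1 − D = 0.27483, i.e. 0.275 to 3 decimal places.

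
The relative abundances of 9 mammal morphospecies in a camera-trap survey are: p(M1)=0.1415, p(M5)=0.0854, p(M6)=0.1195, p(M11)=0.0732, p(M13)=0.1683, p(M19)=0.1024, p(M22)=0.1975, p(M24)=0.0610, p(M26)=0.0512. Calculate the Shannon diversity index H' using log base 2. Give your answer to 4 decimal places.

3.0419

Each pᵢ log₂ pᵢ term (working shown to 6 dp, full precision carried): 0.1415×(-2.821126)=-0.399189, 0.0854×(-3.549620)=-0.303138, 0.1195×(-3.064917)=-0.366258, 0.0732×(-3.772013)=-0.276111, 0.1683×(-2.570893)=-0.432681, 0.1024×(-3.287712)=-0.336662, 0.1975×(-2.340075)=-0.462165, 0.061×(-4.035047)=-0.246138, 0.0512×(-4.287712)=-0.219531.
Sum = -3.041873, so H' = 3.0419.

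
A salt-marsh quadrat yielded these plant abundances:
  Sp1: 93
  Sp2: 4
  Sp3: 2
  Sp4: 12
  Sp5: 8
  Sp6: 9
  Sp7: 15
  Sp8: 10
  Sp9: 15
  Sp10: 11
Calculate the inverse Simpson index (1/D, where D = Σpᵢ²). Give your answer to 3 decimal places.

Total N = 93+4+2+12+8+9+15+10+15+11 = 179, so the proportions are 0.5195531, 0.0223464, 0.0111732, 0.0670391, 0.0446927, 0.0502793, 0.0837989, 0.0558659, 0.0837989, 0.0614525 (working shown to 7 dp, full precision carried).
D = 0.5195531² + 0.0223464² + 0.0111732² + 0.0670391² + 0.0446927² + 0.0502793² + 0.0837989² + 0.0558659² + 0.0837989² + 0.0614525² = 0.2699354 + 0.0004994 + 0.0001248 + 0.0044942 + 0.0019974 + 0.0025280 + 0.0070223 + 0.0031210 + 0.0070223 + 0.0037764 = 0.3005212.
So 1/D = 3.32755, i.e. 3.328 to 3 decimal places.

3.328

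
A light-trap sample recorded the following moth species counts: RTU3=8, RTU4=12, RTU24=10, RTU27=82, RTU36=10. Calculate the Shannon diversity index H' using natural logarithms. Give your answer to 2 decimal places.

1.08

Total N = 8+12+10+82+10 = 122, so the proportions are 0.0656, 0.0984, 0.082, 0.6721, 0.082 (working shown to 4 dp, full precision carried).
Each pᵢ ln pᵢ term: 0.0656×(-2.7246)=-0.1787, 0.0984×(-2.3191)=-0.2281, 0.082×(-2.5014)=-0.2050, 0.6721×(-0.3973)=-0.2670, 0.082×(-2.5014)=-0.2050.
Sum = -1.0839, so H' = 1.08.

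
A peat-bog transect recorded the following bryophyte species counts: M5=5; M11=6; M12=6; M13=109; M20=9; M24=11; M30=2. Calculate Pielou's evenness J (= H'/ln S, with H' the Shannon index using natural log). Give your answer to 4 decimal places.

0.5248

Total N = 5+6+6+109+9+11+2 = 148, so the proportions are 0.033784, 0.040541, 0.040541, 0.736486, 0.060811, 0.074324, 0.013514 (working shown to 6 dp, full precision carried).
H' = −Σ pᵢ ln pᵢ = −((-0.114452) + (-0.129951) + (-0.129951) + (-0.225265) + (-0.170270) + (-0.193192) + (-0.058163)) = 1.021243.
With S = 7 species, ln S = 1.945910, so J = 1.021243/1.945910 = 0.524815, i.e. 0.5248 to 4 decimal places.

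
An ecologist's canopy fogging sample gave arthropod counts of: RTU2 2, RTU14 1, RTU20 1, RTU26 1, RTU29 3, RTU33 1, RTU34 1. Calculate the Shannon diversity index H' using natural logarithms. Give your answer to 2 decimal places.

1.83

Total N = 2+1+1+1+3+1+1 = 10, so the proportions are 0.2, 0.1, 0.1, 0.1, 0.3, 0.1, 0.1 (working shown to 4 dp, full precision carried).
Each pᵢ ln pᵢ term: 0.2×(-1.6094)=-0.3219, 0.1×(-2.3026)=-0.2303, 0.1×(-2.3026)=-0.2303, 0.1×(-2.3026)=-0.2303, 0.3×(-1.2040)=-0.3612, 0.1×(-2.3026)=-0.2303, 0.1×(-2.3026)=-0.2303.
Sum = -1.8344, so H' = 1.83.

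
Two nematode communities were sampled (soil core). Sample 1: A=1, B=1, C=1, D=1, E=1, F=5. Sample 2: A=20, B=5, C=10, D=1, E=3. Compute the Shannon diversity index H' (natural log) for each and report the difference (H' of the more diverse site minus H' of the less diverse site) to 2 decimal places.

0.25

Sample 1: N=10, proportions 0.1, 0.1, 0.1, 0.1, 0.1, 0.5, giving H' = 1.49787 (working shown to 5 dp, full precision carried).
Sample 2: N=39, proportions 0.51282, 0.12821, 0.25641, 0.02564, 0.07692, giving H' = 1.24604.
Difference = |1.49787 − 1.24604| = 0.25183, i.e. 0.25 to 2 decimal places.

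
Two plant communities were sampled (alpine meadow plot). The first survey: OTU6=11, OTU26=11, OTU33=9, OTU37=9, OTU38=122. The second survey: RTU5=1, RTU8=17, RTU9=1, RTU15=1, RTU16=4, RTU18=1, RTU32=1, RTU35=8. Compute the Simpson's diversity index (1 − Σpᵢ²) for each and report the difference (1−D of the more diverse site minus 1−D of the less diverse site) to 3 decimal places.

The first survey: N=162, proportions 0.0679, 0.0679, 0.05556, 0.05556, 0.75309, giving 1−D = 0.41747 (working shown to 5 dp, full precision carried).
The second survey: N=34, proportions 0.02941, 0.5, 0.02941, 0.02941, 0.11765, 0.02941, 0.02941, 0.23529, giving 1−D = 0.67647.
Difference = |0.41747 − 0.67647| = 0.25900, i.e. 0.259 to 3 decimal places.

0.259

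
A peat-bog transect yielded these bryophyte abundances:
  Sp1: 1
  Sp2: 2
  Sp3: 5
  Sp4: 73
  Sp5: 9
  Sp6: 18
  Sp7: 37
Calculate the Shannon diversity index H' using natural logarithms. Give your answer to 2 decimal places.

Total N = 1+2+5+73+9+18+37 = 145, so the proportions are 0.0069, 0.0138, 0.0345, 0.5034, 0.0621, 0.1241, 0.2552 (working shown to 4 dp, full precision carried).
Each pᵢ ln pᵢ term: 0.0069×(-4.9767)=-0.0343, 0.0138×(-4.2836)=-0.0591, 0.0345×(-3.3673)=-0.1161, 0.5034×(-0.6863)=-0.3455, 0.0621×(-2.7795)=-0.1725, 0.1241×(-2.0864)=-0.2590, 0.2552×(-1.3658)=-0.3485.
Sum = -1.3351, so H' = 1.34.

1.34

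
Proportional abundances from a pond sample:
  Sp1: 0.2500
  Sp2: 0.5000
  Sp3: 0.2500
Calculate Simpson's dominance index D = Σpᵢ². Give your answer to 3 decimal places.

D = 0.25² + 0.5² + 0.25² = 0.06250 + 0.25000 + 0.06250 = 0.37500 (working shown to 5 dp, full precision carried).
To 3 decimal places, D = 0.375.

0.375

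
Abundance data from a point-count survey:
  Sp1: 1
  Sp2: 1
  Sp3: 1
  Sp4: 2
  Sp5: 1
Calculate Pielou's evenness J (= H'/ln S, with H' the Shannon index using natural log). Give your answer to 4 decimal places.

0.9697

Total N = 1+1+1+2+1 = 6, so the proportions are 0.166667, 0.166667, 0.166667, 0.333333, 0.166667 (working shown to 6 dp, full precision carried).
H' = −Σ pᵢ ln pᵢ = −((-0.298627) + (-0.298627) + (-0.298627) + (-0.366204) + (-0.298627)) = 1.560710.
With S = 5 species, ln S = 1.609438, so J = 1.560710/1.609438 = 0.969724, i.e. 0.9697 to 4 decimal places.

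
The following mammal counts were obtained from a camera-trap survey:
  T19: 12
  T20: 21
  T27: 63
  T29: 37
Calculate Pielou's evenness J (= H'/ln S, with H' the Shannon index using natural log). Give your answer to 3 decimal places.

Total N = 12+21+63+37 = 133, so the proportions are 0.09023, 0.15789, 0.47368, 0.2782 (working shown to 5 dp, full precision carried).
H' = −Σ pᵢ ln pᵢ = −((-0.21703) + (-0.29145) + (-0.35394) + (-0.35593)) = 1.21835.
With S = 4 species, ln S = 1.38629, so J = 1.21835/1.38629 = 0.87886, i.e. 0.879 to 3 decimal places.

0.879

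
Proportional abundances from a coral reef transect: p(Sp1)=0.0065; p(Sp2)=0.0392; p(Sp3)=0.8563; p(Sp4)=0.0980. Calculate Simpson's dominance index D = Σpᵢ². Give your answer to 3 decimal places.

0.744

D = 0.0065² + 0.0392² + 0.8563² + 0.098² = 0.00004 + 0.00154 + 0.73325 + 0.00960 = 0.74443 (working shown to 5 dp, full precision carried).
To 3 decimal places, D = 0.744.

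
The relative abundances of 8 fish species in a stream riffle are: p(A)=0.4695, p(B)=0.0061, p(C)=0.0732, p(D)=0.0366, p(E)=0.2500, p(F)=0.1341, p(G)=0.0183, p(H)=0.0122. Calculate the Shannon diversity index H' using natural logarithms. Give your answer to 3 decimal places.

Each pᵢ ln pᵢ term (working shown to 5 dp, full precision carried): 0.4695×(-0.75609)=-0.35498, 0.0061×(-5.09947)=-0.03111, 0.0732×(-2.61456)=-0.19139, 0.0366×(-3.30771)=-0.12106, 0.25×(-1.38629)=-0.34657, 0.1341×(-2.00917)=-0.26943, 0.0183×(-4.00085)=-0.07322, 0.0122×(-4.40632)=-0.05376.
Sum = -1.44151, so H' = 1.442.

1.442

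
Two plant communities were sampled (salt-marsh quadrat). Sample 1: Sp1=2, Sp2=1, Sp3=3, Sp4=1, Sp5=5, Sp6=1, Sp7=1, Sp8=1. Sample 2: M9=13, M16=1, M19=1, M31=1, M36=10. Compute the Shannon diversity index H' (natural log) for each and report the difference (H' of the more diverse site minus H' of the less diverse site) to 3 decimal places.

0.769

Sample 1: N=15, proportions 0.13333, 0.06667, 0.2, 0.06667, 0.33333, 0.06667, 0.06667, 0.06667, giving H' = 1.85943 (working shown to 5 dp, full precision carried).
Sample 2: N=26, proportions 0.5, 0.03846, 0.03846, 0.03846, 0.38462, giving H' = 1.09001.
Difference = |1.85943 − 1.09001| = 0.76942, i.e. 0.769 to 3 decimal places.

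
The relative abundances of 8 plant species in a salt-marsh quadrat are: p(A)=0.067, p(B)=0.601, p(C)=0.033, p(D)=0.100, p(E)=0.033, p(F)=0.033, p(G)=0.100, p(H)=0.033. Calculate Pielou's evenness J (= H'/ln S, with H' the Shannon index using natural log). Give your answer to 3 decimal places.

H' = −Σ pᵢ ln pᵢ = −((-0.18111) + (-0.30601) + (-0.11257) + (-0.23026) + (-0.11257) + (-0.11257) + (-0.23026) + (-0.11257)) = 1.39791 (working shown to 5 dp, full precision carried).
With S = 8 species, ln S = 2.07944, so J = 1.39791/2.07944 = 0.67225, i.e. 0.672 to 3 decimal places.

0.672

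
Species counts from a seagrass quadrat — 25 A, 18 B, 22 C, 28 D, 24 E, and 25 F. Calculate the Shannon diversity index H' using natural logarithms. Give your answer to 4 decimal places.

1.7830

Total N = 25+18+22+28+24+25 = 142, so the proportions are 0.176056, 0.126761, 0.15493, 0.197183, 0.169014, 0.176056 (working shown to 6 dp, full precision carried).
Each pᵢ ln pᵢ term: 0.176056×(-1.736951)=-0.305801, 0.126761×(-2.065455)=-0.261818, 0.15493×(-1.864785)=-0.288910, 0.197183×(-1.623623)=-0.320151, 0.169014×(-1.777773)=-0.300469, 0.176056×(-1.736951)=-0.305801.
Sum = -1.782951, so H' = 1.7830.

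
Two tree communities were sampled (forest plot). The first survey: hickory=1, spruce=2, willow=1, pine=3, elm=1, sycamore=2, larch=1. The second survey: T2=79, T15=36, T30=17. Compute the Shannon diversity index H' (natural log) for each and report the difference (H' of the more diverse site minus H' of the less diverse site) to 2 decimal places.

0.92

The first survey: N=11, proportions 0.0909, 0.1818, 0.0909, 0.2727, 0.0909, 0.1818, 0.0909, giving H' = 1.8462 (working shown to 4 dp, full precision carried).
The second survey: N=132, proportions 0.5985, 0.2727, 0.1288, giving H' = 0.9255.
Difference = |1.8462 − 0.9255| = 0.9207, i.e. 0.92 to 2 decimal places.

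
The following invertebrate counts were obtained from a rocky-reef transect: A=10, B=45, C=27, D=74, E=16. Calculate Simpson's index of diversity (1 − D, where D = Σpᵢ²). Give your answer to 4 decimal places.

Total N = 10+45+27+74+16 = 172, so the proportions are 0.05814, 0.261628, 0.156977, 0.430233, 0.093023 (working shown to 6 dp, full precision carried).
D = 0.05814² + 0.261628² + 0.156977² + 0.430233² + 0.093023² = 0.003380 + 0.068449 + 0.024642 + 0.185100 + 0.008653 = 0.290224.
So 1 − D = 0.709776, i.e. 0.7098 to 4 decimal places.

0.7098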